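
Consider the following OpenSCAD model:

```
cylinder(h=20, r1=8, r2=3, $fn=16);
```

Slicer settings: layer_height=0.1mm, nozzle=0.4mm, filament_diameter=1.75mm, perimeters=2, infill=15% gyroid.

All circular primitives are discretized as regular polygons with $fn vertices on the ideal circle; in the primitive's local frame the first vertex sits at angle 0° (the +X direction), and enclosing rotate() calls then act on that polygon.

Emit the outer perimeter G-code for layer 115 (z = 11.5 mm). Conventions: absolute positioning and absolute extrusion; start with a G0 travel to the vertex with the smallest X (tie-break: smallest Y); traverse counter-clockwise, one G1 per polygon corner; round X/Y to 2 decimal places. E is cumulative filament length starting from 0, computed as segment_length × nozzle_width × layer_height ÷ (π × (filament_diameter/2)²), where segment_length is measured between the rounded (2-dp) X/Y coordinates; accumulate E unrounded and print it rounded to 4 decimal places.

G0 X-5.12 Y0.00 Z11.50
G1 X-4.73 Y-1.96 E0.0332
G1 X-3.62 Y-3.62 E0.0664
G1 X-1.96 Y-4.73 E0.0997
G1 X0.00 Y-5.12 E0.1329
G1 X1.96 Y-4.73 E0.1661
G1 X3.62 Y-3.62 E0.1993
G1 X4.73 Y-1.96 E0.2325
G1 X5.12 Y0.00 E0.2658
G1 X4.73 Y1.96 E0.2990
G1 X3.62 Y3.62 E0.3322
G1 X1.96 Y4.73 E0.3654
G1 X0.00 Y5.12 E0.3987
G1 X-1.96 Y4.73 E0.4319
G1 X-3.62 Y3.62 E0.4651
G1 X-4.73 Y1.96 E0.4983
G1 X-5.12 Y0.00 E0.5315

At z = 11.5 mm: the cone (r1=8→r2=3) has section circumradius 5.125 here — a regular 16-gon. The outline is a single polygon with 16 vertices. Extrusion per mm of travel: 0.4 × 0.1 / (π × 0.875²) = 0.016630. Accumulating E over each segment gives final E = 0.5315.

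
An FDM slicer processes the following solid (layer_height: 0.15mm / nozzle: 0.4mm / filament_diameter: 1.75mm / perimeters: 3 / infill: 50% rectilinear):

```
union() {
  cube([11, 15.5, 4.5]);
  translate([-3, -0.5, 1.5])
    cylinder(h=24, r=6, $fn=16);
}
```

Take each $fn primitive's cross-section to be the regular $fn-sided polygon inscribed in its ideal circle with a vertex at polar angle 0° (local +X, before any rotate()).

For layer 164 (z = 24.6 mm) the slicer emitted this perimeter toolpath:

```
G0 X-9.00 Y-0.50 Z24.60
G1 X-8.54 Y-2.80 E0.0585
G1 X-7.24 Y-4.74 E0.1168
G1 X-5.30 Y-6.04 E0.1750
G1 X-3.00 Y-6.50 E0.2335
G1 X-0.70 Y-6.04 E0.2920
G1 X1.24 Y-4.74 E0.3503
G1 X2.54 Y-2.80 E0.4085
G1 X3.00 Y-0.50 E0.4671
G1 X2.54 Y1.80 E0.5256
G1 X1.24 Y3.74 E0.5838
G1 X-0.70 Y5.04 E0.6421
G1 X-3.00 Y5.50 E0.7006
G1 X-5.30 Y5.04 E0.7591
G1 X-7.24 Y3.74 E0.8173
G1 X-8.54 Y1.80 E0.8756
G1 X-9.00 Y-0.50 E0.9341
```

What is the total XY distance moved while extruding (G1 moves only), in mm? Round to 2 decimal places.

37.45 mm

Sum the Euclidean lengths of each G1 segment: total = 37.45 mm.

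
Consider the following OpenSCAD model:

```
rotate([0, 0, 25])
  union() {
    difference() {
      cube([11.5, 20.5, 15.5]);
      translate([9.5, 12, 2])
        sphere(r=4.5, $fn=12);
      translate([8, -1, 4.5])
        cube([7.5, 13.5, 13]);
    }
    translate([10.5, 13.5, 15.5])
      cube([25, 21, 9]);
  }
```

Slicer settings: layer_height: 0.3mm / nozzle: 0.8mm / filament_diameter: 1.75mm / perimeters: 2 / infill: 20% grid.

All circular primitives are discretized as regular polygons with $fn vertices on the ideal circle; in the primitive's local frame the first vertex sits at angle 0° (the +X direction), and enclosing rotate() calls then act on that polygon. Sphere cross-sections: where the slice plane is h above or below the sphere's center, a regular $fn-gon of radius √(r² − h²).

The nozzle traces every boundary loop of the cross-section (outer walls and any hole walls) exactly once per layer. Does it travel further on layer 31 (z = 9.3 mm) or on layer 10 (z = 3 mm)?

layer 10 (z = 3 mm)

Layer 31 (z = 9.3): the 11.5×20.5 cube contributes its full rectangle (perimeter 64.00 mm); the sphere at (9.5, 12) does not reach this height (|z−center|=7.300 > r=4.5); the cube at (8, -1) (footprint 7.5×13.5) is included at this height (perimeter 42.00 mm); After the difference (first − rest): starting from the 11.5×20.5 cube, the 7.5×13.5 cube at (8, -1) partially overlaps it — only the 43.75 mm² overlap (of its 101.25 mm²) is removed, clipping the outline — boundary = 64.00 mm; the cube at (10.5, 13.5) is not intersected at this z (z outside [15.5, 24.5]); Merging all regions: only that combined region is present, so the union is just that shape — boundary = 64.00 mm; (rotated 25° about Z; rotation is an isometry so areas/perimeters/island counts are preserved). So its perimeter = 64.00 mm. Layer 10 (z = 3): the cube is present — its section is the full 11.5×20.5 rectangle (perimeter 64.00 mm); the sphere at (9.5, 12): section is a regular 12-gon, circumradius = √(r²−h²) = √(4.5²−1²) = 4.387 (perimeter = 2·12·4.387·sin(180°/12) = 27.25 mm); the cube at (8, -1) is not intersected at this z (z outside [4.5, 17.5]); Subtracting the remaining from the first: starting from the 11.5×20.5 cube, the r=4.5 sphere at (9.5, 12) partially overlaps it — only the 45.35 mm² overlap (of its 57.75 mm²) is removed, clipping the outline — boundary = 74.06 mm; the cube at (10.5, 13.5) does not reach this height (z outside [15.5, 24.5]); Combining (union): only that combined region is present, so the union is just that shape — boundary = 74.06 mm; (rotated 25° about Z; rotation is an isometry so areas/perimeters/island counts are preserved). So its perimeter = 74.06 mm. Layer 10 is larger (74.06 vs 64.00 mm).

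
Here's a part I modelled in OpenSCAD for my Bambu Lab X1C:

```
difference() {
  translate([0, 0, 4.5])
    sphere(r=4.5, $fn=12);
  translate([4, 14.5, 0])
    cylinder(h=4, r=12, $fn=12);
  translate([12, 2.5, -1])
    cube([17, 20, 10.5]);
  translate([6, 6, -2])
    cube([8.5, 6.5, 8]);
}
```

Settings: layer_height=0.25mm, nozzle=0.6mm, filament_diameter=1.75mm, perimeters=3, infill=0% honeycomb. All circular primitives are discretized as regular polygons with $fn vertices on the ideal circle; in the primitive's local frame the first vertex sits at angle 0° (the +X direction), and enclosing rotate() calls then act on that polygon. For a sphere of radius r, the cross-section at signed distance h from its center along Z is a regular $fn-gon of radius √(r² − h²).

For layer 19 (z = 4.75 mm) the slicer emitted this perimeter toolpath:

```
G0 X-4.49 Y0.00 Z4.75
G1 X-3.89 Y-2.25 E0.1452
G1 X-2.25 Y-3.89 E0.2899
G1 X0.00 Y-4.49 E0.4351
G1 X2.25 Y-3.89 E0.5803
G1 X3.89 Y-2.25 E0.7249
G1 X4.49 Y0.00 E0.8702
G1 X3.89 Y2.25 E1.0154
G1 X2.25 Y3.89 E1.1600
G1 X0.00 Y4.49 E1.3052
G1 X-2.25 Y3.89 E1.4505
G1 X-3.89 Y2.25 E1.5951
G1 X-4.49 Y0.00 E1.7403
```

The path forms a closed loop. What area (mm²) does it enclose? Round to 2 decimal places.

60.55 mm²

Apply the shoelace formula to the sequence of (X, Y) vertices; enclosed area = 60.55 mm².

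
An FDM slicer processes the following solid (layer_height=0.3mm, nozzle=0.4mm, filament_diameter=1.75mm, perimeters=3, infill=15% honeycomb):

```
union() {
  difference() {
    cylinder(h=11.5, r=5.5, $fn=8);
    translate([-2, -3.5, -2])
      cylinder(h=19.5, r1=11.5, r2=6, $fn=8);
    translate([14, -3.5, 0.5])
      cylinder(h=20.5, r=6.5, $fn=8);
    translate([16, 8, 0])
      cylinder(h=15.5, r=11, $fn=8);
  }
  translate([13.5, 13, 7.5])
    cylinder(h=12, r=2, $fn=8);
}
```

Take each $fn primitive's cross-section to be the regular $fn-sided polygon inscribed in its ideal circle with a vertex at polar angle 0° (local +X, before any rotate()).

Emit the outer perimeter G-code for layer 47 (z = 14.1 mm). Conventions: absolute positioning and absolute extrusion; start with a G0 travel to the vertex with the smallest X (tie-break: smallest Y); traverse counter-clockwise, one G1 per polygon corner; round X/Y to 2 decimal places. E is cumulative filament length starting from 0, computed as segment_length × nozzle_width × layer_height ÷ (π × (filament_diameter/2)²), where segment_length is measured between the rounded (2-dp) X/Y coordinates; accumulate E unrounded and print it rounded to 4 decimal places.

G0 X11.50 Y13.00 Z14.10
G1 X12.09 Y11.59 E0.0763
G1 X13.50 Y11.00 E0.1525
G1 X14.91 Y11.59 E0.2288
G1 X15.50 Y13.00 E0.3050
G1 X14.91 Y14.41 E0.3813
G1 X13.50 Y15.00 E0.4575
G1 X12.09 Y14.41 E0.5338
G1 X11.50 Y13.00 E0.6100

At z = 14.1 mm: the cylinder is absent (z outside [0, 11.5]); the cone at (-2, -3.5) contributes a regular 8-gon of circumradius 6.959 (interpolated between r1=11.5 and r2=6 at t=0.826); the r=6.5 cylinder at (14, -3.5) contributes a regular 8-gon of circumradius 6.5; the r=11 cylinder at (16, 8) gives a regular 8-gon of circumradius 11 (constant along its height); Taking the first minus the rest: the first operand is absent here, so nothing remains; the r=2 cylinder at (13.5, 13) contributes a regular 8-gon of circumradius 2; Taking the union: only the r=2 cylinder at (13.5, 13) is present, so the union is just that shape — 1 connected region. The outline is a single polygon with 8 vertices. Extrusion per mm of travel: 0.4 × 0.3 / (π × 0.875²) = 0.049890. Accumulating E over each segment gives final E = 0.6100.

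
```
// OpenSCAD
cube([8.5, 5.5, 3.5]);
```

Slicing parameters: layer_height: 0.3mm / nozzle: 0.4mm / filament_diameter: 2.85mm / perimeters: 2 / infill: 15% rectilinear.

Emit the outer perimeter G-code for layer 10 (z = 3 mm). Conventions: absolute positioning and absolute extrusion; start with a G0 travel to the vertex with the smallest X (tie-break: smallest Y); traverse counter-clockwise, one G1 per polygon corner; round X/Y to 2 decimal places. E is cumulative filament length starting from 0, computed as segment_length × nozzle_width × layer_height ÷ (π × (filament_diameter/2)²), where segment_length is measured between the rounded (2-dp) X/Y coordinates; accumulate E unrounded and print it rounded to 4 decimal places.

G0 X0.00 Y0.00 Z3.00
G1 X8.50 Y0.00 E0.1599
G1 X8.50 Y5.50 E0.2633
G1 X0.00 Y5.50 E0.4232
G1 X0.00 Y0.00 E0.5267

At z = 3 mm: the cube (footprint 8.5×5.5) is included at this height. The outline is a single polygon with 4 vertices. Extrusion per mm of travel: 0.4 × 0.3 / (π × 1.425²) = 0.018811. Accumulating E over each segment gives final E = 0.5267.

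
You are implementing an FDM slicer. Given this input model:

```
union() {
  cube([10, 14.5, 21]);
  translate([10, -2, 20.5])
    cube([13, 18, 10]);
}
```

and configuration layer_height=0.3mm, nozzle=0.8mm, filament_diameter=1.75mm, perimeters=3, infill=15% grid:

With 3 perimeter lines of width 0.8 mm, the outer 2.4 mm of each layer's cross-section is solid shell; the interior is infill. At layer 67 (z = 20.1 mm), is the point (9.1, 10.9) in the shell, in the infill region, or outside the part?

At z = 20.1 mm: the 10×14.5 cube contributes its full rectangle; the cube at (10, -2) does not reach this height (z outside [20.5, 30.5]); Combining (union): only the 10×14.5 cube is present, so the union is just that shape — 1 connected region. Overall, the cross-section is a single solid region. The nearest boundary edge runs (10.00, 0.00)→(10.00, 14.50); distance from the point to it = 0.90 mm. The point is inside the cross-section, 0.90 mm from the nearest boundary — within the 2.4 mm shell band (3 × 0.8).

shell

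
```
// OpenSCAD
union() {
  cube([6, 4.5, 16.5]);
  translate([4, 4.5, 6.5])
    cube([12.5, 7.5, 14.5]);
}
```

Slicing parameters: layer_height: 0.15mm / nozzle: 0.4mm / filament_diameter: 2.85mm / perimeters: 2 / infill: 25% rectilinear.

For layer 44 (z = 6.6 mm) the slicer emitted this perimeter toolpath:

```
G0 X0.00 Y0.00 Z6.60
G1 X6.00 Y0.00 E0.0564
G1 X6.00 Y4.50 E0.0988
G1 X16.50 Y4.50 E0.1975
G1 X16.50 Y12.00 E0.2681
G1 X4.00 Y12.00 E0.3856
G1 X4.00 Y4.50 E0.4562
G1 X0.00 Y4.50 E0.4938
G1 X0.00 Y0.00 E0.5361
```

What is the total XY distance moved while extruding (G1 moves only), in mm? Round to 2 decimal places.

Sum the Euclidean lengths of each G1 segment: total = 57.00 mm.

57.00 mm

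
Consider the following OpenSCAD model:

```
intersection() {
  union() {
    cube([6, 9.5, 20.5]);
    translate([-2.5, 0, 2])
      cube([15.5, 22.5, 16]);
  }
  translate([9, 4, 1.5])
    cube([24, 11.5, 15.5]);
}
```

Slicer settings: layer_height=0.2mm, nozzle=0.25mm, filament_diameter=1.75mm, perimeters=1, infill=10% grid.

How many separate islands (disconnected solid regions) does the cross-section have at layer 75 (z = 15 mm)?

1

At z = 15 mm: the cube is present — its section is the full 6×9.5 rectangle; the cube at (-2.5, 0) (footprint 15.5×22.5) is included at this height; Taking the union: the 6×9.5 cube lies entirely inside the 15.5×22.5 cube at (-2.5, 0), so the union is just the 15.5×22.5 cube at (-2.5, 0) — 1 connected region; the cube at (9, 4) (footprint 24×11.5) is included at this height; Keeping only the common overlap: the 24×11.5 cube at (9, 4) partially overlaps the result so far; clipping to the common part keeps 46.00 mm² — 1 connected region. Overall, the cross-section is a single solid region. Island count = 1.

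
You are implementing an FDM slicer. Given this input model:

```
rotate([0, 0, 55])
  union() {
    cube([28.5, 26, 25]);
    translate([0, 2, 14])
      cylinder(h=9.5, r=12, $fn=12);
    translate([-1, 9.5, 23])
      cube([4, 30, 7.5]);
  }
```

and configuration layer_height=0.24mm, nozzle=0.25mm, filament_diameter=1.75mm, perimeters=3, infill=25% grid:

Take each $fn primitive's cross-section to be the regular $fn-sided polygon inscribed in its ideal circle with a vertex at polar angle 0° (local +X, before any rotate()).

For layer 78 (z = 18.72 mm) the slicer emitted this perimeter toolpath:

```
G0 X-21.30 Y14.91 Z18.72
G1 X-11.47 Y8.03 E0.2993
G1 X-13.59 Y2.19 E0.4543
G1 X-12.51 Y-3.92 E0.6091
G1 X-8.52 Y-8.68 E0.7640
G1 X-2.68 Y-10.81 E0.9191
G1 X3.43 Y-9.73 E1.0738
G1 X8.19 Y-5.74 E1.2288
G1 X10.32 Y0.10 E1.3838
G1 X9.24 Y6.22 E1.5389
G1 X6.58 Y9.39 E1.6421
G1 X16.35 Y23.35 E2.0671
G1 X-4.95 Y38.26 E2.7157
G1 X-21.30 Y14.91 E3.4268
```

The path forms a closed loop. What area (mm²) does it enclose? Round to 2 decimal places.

Apply the shoelace formula to the sequence of (X, Y) vertices; enclosed area = 1041.69 mm².

1041.69 mm²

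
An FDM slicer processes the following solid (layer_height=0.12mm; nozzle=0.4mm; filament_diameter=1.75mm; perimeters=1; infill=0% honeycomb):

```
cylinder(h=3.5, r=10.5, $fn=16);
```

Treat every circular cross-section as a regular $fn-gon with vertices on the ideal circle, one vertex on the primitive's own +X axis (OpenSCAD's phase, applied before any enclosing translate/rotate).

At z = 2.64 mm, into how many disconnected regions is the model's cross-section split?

1

At z = 2.64 mm: the r=10.5 cylinder gives a regular 16-gon of circumradius 10.5 (constant along its height). The result has 1 disconnected region.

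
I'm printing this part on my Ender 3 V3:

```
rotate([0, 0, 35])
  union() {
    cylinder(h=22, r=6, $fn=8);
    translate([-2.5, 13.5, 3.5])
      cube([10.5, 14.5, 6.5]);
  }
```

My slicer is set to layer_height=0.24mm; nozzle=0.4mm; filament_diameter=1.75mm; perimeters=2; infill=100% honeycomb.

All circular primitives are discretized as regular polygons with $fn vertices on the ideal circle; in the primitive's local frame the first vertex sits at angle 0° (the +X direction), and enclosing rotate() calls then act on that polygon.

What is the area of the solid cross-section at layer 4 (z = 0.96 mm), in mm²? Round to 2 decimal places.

At z = 0.96 mm: the cylinder: section is a regular 8-gon, circumradius r=6 (area = (8/2)·6.000²·sin(360°/8) = 101.82 mm²); the cube at (-2.5, 13.5) is absent (z outside [3.5, 10]); Taking the union: only the r=6 cylinder is present, so the union is just that shape — area = 101.82 mm²; (whole slice rotated 35° about Z — lengths, areas and connectivity unchanged). Overall, the cross-section is a single solid region. Net area = 101.82 mm².

101.82 mm²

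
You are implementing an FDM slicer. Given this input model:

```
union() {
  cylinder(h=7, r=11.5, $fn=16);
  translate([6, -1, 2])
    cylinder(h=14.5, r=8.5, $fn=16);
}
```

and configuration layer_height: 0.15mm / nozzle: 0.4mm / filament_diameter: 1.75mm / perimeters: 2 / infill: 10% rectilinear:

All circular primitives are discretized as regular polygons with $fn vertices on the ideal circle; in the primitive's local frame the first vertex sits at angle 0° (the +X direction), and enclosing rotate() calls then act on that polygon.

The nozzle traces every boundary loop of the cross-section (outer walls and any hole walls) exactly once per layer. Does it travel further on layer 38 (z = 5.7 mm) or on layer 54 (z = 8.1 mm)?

Layer 38 (z = 5.7): the r=11.5 cylinder contributes a regular 16-gon of circumradius 11.5 (perimeter = 2·16·11.500·sin(180°/16) = 71.79 mm); the r=8.5 cylinder at (6, -1) gives a regular 16-gon of circumradius 8.5 (constant along its height) (perimeter = 2·16·8.500·sin(180°/16) = 53.06 mm); Taking the union: the regions partially overlap (shared area 179.65 mm²), so the edge portions inside another operand are dropped and the merged outline is re-measured after clipping — boundary = 76.30 mm. So its perimeter = 76.30 mm. Layer 54 (z = 8.1): the cylinder is not intersected at this z (z outside [0, 7]); the cylinder at (6, -1): section is a regular 16-gon, circumradius r=8.5 (perimeter = 2·16·8.500·sin(180°/16) = 53.06 mm); Combining (union): only the r=8.5 cylinder at (6, -1) is present, so the union is just that shape — boundary = 53.06 mm. So its perimeter = 53.06 mm. Layer 38 is larger (76.30 vs 53.06 mm).

layer 38 (z = 5.7 mm)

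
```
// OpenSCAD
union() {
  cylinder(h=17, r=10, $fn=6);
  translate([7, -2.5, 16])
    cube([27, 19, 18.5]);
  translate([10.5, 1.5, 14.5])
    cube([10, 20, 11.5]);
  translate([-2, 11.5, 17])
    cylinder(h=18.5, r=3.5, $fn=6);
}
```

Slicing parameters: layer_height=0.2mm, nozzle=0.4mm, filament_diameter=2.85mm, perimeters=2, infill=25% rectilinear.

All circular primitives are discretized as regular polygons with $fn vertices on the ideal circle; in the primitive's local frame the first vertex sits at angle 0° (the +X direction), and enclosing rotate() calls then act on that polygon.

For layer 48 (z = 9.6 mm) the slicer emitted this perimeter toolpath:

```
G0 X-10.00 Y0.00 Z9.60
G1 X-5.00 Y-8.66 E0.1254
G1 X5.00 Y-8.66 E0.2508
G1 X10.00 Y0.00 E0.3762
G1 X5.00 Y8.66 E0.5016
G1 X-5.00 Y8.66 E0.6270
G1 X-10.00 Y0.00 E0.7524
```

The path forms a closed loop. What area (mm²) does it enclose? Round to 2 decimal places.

259.80 mm²

Apply the shoelace formula to the sequence of (X, Y) vertices; enclosed area = 259.80 mm².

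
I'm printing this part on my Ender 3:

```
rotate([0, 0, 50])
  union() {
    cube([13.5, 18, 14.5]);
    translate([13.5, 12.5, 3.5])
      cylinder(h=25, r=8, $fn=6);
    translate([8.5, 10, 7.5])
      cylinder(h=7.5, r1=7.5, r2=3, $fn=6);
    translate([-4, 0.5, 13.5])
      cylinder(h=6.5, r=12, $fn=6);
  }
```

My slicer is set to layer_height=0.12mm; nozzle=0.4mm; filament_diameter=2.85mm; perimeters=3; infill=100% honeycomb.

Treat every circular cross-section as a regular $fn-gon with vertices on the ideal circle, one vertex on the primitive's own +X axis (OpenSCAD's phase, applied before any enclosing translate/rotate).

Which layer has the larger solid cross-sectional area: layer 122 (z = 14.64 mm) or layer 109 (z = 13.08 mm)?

Layer 122 (z = 14.64): the cube does not reach this height (z outside [0, 14.5]); the r=8 cylinder at (13.5, 12.5) gives a regular 6-gon of circumradius 8 (constant along its height) (area = (6/2)·8.000²·sin(360°/6) = 166.28 mm²); the cone at (8.5, 10): at t=0.952 of its height the radius interpolates to r₁+(r₂−r₁)t = 3.216, giving a regular 6-gon of that circumradius (area = (6/2)·3.216²·sin(360°/6) = 26.87 mm²); the r=12 cylinder at (-4, 0.5) gives a regular 6-gon of circumradius 12 (constant along its height) (area = (6/2)·12.000²·sin(360°/6) = 374.12 mm²); Taking the union: the regions partially overlap — summed areas 567.27 mm² minus the doubly-counted overlap 21.06 mm² gives 546.21 mm² — area = 546.21 mm²; (whole slice rotated 50° about Z — lengths, areas and connectivity unchanged). So its area = 546.21 mm². Layer 109 (z = 13.08): the cube is present — its section is the full 13.5×18 rectangle (area 243.00 mm²); the r=8 cylinder at (13.5, 12.5) contributes a regular 6-gon of circumradius 8 (area = (6/2)·8.000²·sin(360°/6) = 166.28 mm²); the cone at (8.5, 10) (r1=7.5→r2=3) has section circumradius 4.152 here — a regular 6-gon (area = (6/2)·4.152²·sin(360°/6) = 44.79 mm²); the cylinder at (-4, 0.5) is absent (z outside [13.5, 20]); Combining (union): the regions partially overlap — summed areas 454.07 mm² minus the doubly-counted overlap 121.63 mm² gives 332.44 mm² — area = 332.44 mm²; (whole slice rotated 50° about Z — lengths, areas and connectivity unchanged). So its area = 332.44 mm². Layer 122 is larger (546.21 vs 332.44 mm²).

layer 122 (z = 14.64 mm)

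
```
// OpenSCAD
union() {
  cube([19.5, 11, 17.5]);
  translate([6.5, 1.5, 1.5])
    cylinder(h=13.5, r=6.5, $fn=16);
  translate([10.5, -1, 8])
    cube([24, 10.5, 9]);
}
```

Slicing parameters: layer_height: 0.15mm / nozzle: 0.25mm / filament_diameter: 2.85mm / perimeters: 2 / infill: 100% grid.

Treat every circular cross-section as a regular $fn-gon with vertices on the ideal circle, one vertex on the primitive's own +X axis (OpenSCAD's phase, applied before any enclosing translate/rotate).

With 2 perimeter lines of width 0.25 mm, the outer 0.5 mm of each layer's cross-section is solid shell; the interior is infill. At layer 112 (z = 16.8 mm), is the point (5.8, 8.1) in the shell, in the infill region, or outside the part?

At z = 16.8 mm: the cube is present — its section is the full 19.5×11 rectangle; the cylinder at (6.5, 1.5) is absent (z outside [1.5, 15]); the 24×10.5 cube at (10.5, -1) contributes its full rectangle; Combining (union): the regions partially overlap (shared area 85.50 mm²), so overlapping operands fuse into one piece — 1 connected region. Overall, the cross-section is a single solid region. The nearest boundary edge runs (0.00, 11.00)→(19.50, 11.00); distance from the point to it = 2.90 mm. The point is inside the cross-section and 2.90 mm from the nearest boundary — more than the 0.5 mm shell width (2 × 0.25), so it's in the infill interior.

infill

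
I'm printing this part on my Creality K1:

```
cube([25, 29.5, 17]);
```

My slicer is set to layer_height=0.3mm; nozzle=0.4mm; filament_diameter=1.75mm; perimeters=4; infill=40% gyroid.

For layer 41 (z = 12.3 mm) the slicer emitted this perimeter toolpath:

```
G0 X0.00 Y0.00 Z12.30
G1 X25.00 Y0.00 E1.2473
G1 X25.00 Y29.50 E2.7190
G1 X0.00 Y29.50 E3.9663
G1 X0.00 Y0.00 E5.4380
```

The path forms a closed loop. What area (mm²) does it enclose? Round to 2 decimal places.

Apply the shoelace formula to the sequence of (X, Y) vertices; enclosed area = 737.50 mm².

737.50 mm²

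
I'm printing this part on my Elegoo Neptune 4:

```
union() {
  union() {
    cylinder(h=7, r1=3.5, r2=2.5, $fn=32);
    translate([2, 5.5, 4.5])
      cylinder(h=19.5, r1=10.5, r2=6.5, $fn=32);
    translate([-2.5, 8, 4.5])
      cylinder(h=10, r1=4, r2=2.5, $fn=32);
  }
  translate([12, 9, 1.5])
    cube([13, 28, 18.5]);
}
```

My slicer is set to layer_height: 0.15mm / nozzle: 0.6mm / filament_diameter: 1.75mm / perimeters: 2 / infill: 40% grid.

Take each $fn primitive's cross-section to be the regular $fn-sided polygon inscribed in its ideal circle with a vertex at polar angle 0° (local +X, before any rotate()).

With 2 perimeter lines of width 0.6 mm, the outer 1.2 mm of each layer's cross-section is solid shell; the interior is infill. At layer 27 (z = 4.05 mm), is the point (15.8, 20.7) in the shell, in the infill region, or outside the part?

At z = 4.05 mm: the cone: at t=0.579 of its height the radius interpolates to r₁+(r₂−r₁)t = 2.921, giving a regular 32-gon of that circumradius; the cone at (2, 5.5) is not intersected at this z (z outside [4.5, 24]); the cone at (-2.5, 8) is absent (z outside [4.5, 14.5]); Combining (union): only the cone is present, so the union is just that shape — 1 connected region; the 13×28 cube at (12, 9) contributes its full rectangle; Combining (union): the 2 present regions are separate (no shared area or edge), so areas and boundary lengths simply add and each stays a separate island — 2 connected regions. Overall, the cross-section has 2 separate islands. The nearest boundary edge runs (12.00, 9.00)→(12.00, 37.00); distance from the point to it = 3.80 mm. (Shell/infill is judged within the island containing the point — the largest one.) The point is inside the cross-section and 3.80 mm from the nearest boundary — more than the 1.2 mm shell width (2 × 0.6), so it's in the infill interior.

infill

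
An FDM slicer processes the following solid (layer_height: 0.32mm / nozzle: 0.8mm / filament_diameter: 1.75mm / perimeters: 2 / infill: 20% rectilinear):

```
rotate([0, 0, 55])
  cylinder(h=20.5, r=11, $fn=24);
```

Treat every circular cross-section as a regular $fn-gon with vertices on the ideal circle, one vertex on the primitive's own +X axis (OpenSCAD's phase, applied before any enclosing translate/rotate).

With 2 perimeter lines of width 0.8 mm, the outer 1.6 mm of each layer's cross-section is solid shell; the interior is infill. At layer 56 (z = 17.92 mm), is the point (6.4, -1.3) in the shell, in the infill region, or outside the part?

At z = 17.92 mm: the r=11 cylinder contributes a regular 24-gon of circumradius 11; (whole slice rotated 55° about Z — lengths, areas and connectivity unchanged). Overall, the cross-section is a single solid region. Undo the 55° rotation: the query point maps to (2.606, -5.988) in the un-rotated model frame. The nearest boundary edge runs (2.85, -10.63)→(5.50, -9.53); distance from the point to it = 4.38 mm. The point is inside the cross-section and 4.38 mm from the nearest boundary — more than the 1.6 mm shell width (2 × 0.8), so it's in the infill interior.

infill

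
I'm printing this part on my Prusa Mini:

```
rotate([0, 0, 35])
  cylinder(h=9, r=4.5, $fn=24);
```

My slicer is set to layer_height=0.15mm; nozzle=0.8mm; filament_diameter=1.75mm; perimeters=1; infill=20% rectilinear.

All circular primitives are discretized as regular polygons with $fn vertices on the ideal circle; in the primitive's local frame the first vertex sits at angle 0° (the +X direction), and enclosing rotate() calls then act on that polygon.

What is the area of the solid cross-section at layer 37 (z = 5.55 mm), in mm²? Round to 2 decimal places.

62.89 mm²

At z = 5.55 mm: the r=4.5 cylinder contributes a regular 24-gon of circumradius 4.5 (area = (24/2)·4.500²·sin(360°/24) = 62.89 mm²); (rotated 35° about Z; rotation is an isometry so areas/perimeters/island counts are preserved). Overall, the cross-section is a single solid region. Net area = 62.89 mm².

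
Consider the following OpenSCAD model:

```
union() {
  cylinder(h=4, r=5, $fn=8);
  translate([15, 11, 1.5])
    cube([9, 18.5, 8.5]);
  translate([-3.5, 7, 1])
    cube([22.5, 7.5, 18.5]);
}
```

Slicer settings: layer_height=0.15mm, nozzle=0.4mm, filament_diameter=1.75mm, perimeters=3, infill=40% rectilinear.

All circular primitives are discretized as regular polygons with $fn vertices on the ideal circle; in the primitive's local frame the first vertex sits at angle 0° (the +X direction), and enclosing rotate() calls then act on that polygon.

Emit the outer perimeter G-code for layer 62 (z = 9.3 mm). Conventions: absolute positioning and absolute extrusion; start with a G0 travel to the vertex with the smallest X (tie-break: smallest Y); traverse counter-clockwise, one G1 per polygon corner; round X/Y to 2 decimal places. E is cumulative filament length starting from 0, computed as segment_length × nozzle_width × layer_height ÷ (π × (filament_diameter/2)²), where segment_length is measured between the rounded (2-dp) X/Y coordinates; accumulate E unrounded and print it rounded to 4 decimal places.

G0 X-3.50 Y7.00 Z9.30
G1 X19.00 Y7.00 E0.5613
G1 X19.00 Y11.00 E0.6610
G1 X24.00 Y11.00 E0.7858
G1 X24.00 Y29.50 E1.2473
G1 X15.00 Y29.50 E1.4718
G1 X15.00 Y14.50 E1.8459
G1 X-3.50 Y14.50 E2.3074
G1 X-3.50 Y7.00 E2.4945

At z = 9.3 mm: the cylinder does not reach this height (z outside [0, 4]); the 9×18.5 cube at (15, 11) contributes its full rectangle; the 22.5×7.5 cube at (-3.5, 7) contributes its full rectangle; Taking the union: the regions partially overlap (shared area 14.00 mm²), so overlapping operands fuse into one piece — 1 connected region. The outline is a single polygon with 8 vertices. Extrusion per mm of travel: 0.4 × 0.15 / (π × 0.875²) = 0.024945. Accumulating E over each segment gives final E = 2.4945.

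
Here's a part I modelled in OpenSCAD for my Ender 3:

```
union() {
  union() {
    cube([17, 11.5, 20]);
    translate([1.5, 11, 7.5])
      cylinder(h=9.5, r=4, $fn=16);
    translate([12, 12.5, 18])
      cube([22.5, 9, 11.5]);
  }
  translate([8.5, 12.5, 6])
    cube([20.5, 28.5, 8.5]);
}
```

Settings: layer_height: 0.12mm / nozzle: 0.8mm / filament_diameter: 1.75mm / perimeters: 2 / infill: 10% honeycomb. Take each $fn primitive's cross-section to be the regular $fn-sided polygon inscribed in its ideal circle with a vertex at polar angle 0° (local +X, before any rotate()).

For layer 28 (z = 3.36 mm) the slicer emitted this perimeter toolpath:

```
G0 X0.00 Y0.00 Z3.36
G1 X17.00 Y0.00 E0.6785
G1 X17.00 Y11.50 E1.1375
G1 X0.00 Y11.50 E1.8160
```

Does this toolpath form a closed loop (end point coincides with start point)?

no

Start point (G0): (0.00, 0.00). End point (last G1): the path does not return to the start — open.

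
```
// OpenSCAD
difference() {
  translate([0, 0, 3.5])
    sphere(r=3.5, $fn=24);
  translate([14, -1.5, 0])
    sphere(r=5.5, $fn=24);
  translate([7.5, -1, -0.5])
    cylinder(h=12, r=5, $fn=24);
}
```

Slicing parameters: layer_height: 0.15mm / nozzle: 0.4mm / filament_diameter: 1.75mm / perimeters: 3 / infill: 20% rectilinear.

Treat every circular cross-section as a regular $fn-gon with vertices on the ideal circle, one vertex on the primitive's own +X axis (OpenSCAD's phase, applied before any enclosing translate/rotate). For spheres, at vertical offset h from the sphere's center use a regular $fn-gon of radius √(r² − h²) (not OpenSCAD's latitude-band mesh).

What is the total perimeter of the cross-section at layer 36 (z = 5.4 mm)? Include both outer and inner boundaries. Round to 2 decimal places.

At z = 5.4 mm: the r=3.5 sphere contributes a regular 24-gon of circumradius √(3.5²−1.9²) = 2.939 (perimeter = 2·24·2.939·sin(180°/24) = 18.42 mm); the r=5.5 sphere at (14, -1.5) contributes a regular 24-gon of circumradius √(5.5²−5.4²) = 1.044 (perimeter = 2·24·1.044·sin(180°/24) = 6.54 mm); the r=5 cylinder at (7.5, -1) contributes a regular 24-gon of circumradius 5 (perimeter = 2·24·5.000·sin(180°/24) = 31.33 mm); After the difference (first − rest): starting from the r=3.5 sphere, the r=5.5 sphere at (14, -1.5) misses the remaining region (no effect); the r=5 cylinder at (7.5, -1) partially overlaps it — only the 0.48 mm² overlap (of its 77.65 mm²) is removed, clipping the outline — boundary = 18.40 mm. Overall, the cross-section is a single solid region. Total boundary length (outer) = 18.40 mm.

18.40 mm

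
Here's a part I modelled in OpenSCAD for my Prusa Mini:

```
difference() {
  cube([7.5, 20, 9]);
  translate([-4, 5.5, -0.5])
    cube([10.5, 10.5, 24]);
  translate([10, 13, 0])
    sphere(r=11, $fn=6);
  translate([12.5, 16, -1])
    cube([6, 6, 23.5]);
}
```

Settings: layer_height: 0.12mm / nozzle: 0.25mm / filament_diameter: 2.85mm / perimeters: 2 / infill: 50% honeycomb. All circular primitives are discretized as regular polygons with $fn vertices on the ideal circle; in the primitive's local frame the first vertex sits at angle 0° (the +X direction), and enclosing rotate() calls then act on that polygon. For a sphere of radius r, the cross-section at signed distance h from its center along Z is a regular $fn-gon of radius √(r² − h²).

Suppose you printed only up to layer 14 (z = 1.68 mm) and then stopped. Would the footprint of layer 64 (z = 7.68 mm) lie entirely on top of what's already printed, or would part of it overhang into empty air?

Compare the two slices. At z = 1.68: the cube is present — its section is the full 7.5×20 rectangle (area 150.00 mm²); the cube at (-4, 5.5) is present — its section is the full 10.5×10.5 rectangle (area 110.25 mm²); the r=11 sphere at (10, 13) slices to a regular 6-gon of circumradius 10.871 (√(r²−h²) with h=1.68 from center) (area = (6/2)·10.871²·sin(360°/6) = 307.03 mm²); the 6×6 cube at (12.5, 16) contributes its full rectangle (area 36.00 mm²); After the difference (first − rest): starting from the 7.5×20 cube (150.00 mm²), the 10.5×10.5 cube at (-4, 5.5) partially overlaps it — only the 68.25 mm² overlap (of its 110.25 mm²) is removed, clipping the outline; the r=11 sphere at (10, 13) partially overlaps it — only the 39.11 mm² overlap (of its 307.03 mm²) is removed, clipping the outline; the 6×6 cube at (12.5, 16) misses the remaining region (no effect) — area = 42.64 mm². At z = 7.68: the cube (footprint 7.5×20) is included at this height (area 150.00 mm²); the 10.5×10.5 cube at (-4, 5.5) contributes its full rectangle (area 110.25 mm²); the r=11 sphere at (10, 13) contributes a regular 6-gon of circumradius √(11²−7.68²) = 7.875 (area = (6/2)·7.875²·sin(360°/6) = 161.13 mm²); the 6×6 cube at (12.5, 16) contributes its full rectangle (area 36.00 mm²); After the difference (first − rest): starting from the 7.5×20 cube (150.00 mm²), the 10.5×10.5 cube at (-4, 5.5) partially overlaps it — only the 68.25 mm² overlap (of its 110.25 mm²) is removed, clipping the outline; the r=11 sphere at (10, 13) partially overlaps it — only the 19.52 mm² overlap (of its 161.13 mm²) is removed, clipping the outline; the 6×6 cube at (12.5, 16) misses the remaining region (no effect) — area = 62.23 mm². Checking containment: at z = 7.68 the cross-section extends beyond the z = 1.68 cross-section by about 19.59 mm².

part overhangs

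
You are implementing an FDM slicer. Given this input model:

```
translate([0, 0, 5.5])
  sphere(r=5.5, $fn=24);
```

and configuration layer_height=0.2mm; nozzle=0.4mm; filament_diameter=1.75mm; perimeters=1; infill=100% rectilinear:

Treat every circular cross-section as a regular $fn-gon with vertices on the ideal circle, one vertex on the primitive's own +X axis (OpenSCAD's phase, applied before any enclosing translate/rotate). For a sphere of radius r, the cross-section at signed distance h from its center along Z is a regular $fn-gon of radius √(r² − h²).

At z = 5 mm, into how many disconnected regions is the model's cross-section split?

1

At z = 5 mm: the sphere: section is a regular 24-gon, circumradius = √(r²−h²) = √(5.5²−0.5²) = 5.477. The result has 1 disconnected region.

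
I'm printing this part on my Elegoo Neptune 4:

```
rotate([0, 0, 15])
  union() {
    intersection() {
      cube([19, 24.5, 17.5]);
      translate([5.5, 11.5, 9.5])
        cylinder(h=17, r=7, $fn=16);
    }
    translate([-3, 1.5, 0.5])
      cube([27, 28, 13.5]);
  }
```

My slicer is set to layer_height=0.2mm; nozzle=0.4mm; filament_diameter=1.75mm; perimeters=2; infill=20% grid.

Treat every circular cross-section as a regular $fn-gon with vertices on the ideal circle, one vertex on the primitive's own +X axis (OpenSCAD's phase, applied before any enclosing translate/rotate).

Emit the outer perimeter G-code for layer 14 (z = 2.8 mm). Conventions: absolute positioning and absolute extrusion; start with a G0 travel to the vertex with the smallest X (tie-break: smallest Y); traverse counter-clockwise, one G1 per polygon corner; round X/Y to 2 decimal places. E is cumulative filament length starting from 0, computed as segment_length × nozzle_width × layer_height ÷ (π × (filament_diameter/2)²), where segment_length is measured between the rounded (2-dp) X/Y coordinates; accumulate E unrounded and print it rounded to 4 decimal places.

At z = 2.8 mm: the cube is present — its section is the full 19×24.5 rectangle; the cylinder at (5.5, 11.5) does not reach this height (z outside [9.5, 26.5]); Taking the intersection: at least one operand is absent at this height, so nothing remains; the cube at (-3, 1.5) (footprint 27×28) is included at this height; Taking the union: only the 27×28 cube at (-3, 1.5) is present, so the union is just that shape — 1 connected region; (whole slice rotated 15° about Z — lengths, areas and connectivity unchanged). The outline is a single polygon with 4 vertices. Extrusion per mm of travel: 0.4 × 0.2 / (π × 0.875²) = 0.033260. Accumulating E over each segment gives final E = 3.6588.

G0 X-10.53 Y27.72 Z2.80
G1 X-3.29 Y0.67 E0.9314
G1 X22.79 Y7.66 E1.8294
G1 X15.55 Y34.71 E2.7608
G1 X-10.53 Y27.72 E3.6588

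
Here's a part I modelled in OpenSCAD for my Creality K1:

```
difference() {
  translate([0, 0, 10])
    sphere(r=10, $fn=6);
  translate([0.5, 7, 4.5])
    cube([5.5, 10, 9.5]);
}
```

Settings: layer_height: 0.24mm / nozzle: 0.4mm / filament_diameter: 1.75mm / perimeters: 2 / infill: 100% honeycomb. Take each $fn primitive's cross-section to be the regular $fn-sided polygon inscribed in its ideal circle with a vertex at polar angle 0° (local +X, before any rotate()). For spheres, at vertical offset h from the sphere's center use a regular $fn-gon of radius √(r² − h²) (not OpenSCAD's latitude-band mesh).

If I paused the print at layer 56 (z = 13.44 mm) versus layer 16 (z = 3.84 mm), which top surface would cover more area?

layer 56 (z = 13.44 mm)

Layer 56 (z = 13.44): the r=10 sphere contributes a regular 6-gon of circumradius √(10²−3.44²) = 9.390 (area = (6/2)·9.390²·sin(360°/6) = 229.06 mm²); the cube at (0.5, 7) (footprint 5.5×10) is included at this height (area 55.00 mm²); Taking the first minus the rest: starting from the r=10 sphere (229.06 mm²), the 5.5×10 cube at (0.5, 7) partially overlaps it — only the 5.12 mm² overlap (of its 55.00 mm²) is removed, clipping the outline — area = 223.95 mm². So its area = 223.95 mm². Layer 16 (z = 3.84): the sphere: section is a regular 6-gon, circumradius = √(r²−h²) = √(10²−6.16²) = 7.877 (area = (6/2)·7.877²·sin(360°/6) = 161.22 mm²); the cube at (0.5, 7) is not intersected at this z (z outside [4.5, 14]); Taking the first minus the rest: none of the subtracted shapes is present at this height, so the r=10 sphere is unchanged — area = 161.22 mm². So its area = 161.22 mm². Layer 56 is larger (223.95 vs 161.22 mm²).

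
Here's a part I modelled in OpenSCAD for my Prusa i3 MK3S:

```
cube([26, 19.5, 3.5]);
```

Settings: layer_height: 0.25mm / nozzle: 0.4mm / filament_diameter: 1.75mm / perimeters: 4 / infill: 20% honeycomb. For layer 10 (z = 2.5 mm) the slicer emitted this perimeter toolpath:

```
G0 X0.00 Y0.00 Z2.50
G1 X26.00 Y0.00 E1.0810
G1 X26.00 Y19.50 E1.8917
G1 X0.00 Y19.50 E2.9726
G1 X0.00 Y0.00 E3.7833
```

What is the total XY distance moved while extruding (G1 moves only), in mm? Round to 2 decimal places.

Sum the Euclidean lengths of each G1 segment: total = 91.00 mm.

91.00 mm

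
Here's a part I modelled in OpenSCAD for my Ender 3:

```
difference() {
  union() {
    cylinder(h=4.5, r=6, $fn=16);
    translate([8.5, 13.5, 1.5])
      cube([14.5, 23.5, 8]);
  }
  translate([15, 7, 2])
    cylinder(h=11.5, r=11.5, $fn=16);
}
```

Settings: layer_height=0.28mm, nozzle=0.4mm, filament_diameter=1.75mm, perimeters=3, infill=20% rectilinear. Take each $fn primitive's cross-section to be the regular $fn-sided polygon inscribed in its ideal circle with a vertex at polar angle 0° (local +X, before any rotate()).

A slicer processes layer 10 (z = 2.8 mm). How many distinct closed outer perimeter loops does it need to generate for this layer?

2

At z = 2.8 mm: the cylinder: section is a regular 16-gon, circumradius r=6; the cube at (8.5, 13.5) (footprint 14.5×23.5) is included at this height; Combining (union): the 2 present regions are separate (no shared area or edge), so areas and boundary lengths simply add and each stays a separate island — 2 connected regions; the r=11.5 cylinder at (15, 7) gives a regular 16-gon of circumradius 11.5 (constant along its height); Taking the first minus the rest: starting from the result so far, the r=11.5 cylinder at (15, 7) partially overlaps it — only the 60.11 mm² overlap (of its 404.88 mm²) is removed, clipping the outline — 2 connected regions. The result has 2 disconnected regions.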